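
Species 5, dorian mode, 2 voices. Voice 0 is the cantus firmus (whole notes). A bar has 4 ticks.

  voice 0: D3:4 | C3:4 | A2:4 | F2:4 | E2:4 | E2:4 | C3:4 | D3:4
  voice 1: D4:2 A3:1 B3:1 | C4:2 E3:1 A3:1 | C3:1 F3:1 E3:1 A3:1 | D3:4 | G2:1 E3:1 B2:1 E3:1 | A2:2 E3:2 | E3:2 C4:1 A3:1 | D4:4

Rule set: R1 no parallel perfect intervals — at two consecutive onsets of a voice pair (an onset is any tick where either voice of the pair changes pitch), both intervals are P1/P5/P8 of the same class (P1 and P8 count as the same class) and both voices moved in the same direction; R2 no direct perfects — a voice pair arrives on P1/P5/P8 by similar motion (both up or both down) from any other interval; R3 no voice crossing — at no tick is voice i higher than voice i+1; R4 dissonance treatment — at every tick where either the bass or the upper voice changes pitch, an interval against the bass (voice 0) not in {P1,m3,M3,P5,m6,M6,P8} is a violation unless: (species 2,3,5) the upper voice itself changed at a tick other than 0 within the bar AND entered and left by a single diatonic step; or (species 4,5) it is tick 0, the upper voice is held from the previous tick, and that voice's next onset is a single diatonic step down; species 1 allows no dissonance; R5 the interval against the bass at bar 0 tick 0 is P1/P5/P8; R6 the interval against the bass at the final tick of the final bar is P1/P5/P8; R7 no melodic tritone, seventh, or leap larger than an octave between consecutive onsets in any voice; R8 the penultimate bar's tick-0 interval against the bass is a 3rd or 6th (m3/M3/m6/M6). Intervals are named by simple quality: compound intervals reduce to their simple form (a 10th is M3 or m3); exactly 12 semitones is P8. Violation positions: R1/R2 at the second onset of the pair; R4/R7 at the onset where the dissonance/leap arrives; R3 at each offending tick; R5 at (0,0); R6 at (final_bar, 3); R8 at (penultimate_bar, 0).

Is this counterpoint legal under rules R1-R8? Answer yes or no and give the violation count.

bar 0: v0=D3 v1=D4 (P8)
bar 1: v0=C3 v1=C4 (P8)
bar 2: v0=A2 v1=C3 (m3)
bar 3: v0=F2 v1=D3 (M6)
bar 4: v0=E2 v1=G2 (m3)
bar 5: v0=E2 v1=A2 (P4)
bar 6: v0=C3 v1=E3 (M3)
bar 7: v0=D3 v1=D4 (P8)
  R4 @ bar5.0: E2/A2 P4 untreated
  R2 @ bar7.0: C3/A3 M6 -> D3/D4 P8 similar

No (2 violations)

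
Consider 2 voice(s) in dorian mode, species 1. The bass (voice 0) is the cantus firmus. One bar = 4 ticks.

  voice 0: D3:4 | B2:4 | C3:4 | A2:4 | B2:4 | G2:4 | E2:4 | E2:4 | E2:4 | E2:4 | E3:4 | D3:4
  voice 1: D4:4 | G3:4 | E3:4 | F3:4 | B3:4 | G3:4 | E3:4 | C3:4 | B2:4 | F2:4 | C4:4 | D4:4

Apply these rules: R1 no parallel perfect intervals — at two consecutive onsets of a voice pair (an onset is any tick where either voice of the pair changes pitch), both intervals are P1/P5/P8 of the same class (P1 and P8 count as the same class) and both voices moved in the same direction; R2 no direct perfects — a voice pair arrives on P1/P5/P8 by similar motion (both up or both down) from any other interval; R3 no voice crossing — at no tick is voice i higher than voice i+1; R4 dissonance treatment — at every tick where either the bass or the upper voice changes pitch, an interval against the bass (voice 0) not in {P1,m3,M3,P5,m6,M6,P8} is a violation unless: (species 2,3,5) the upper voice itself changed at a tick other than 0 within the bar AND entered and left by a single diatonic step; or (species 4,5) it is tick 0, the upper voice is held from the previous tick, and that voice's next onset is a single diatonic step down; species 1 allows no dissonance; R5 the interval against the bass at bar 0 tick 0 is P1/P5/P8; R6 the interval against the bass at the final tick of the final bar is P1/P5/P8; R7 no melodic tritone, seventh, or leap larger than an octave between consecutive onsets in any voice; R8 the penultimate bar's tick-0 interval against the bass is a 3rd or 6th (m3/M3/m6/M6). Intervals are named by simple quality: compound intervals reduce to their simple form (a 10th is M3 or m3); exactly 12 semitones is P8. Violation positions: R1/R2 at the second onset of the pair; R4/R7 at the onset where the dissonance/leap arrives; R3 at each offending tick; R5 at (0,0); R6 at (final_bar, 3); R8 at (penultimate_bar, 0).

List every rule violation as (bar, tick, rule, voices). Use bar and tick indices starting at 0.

bar 0: v0=D3 v1=D4 downbeat P8
bar 1: v0=B2 v1=G3 downbeat m6
bar 2: v0=C3 v1=E3 downbeat M3
bar 3: v0=A2 v1=F3 downbeat m6
bar 4: v0=B2 v1=B3 downbeat P8
bar 5: v0=G2 v1=G3 downbeat P8
bar 6: v0=E2 v1=E3 downbeat P8
bar 7: v0=E2 v1=C3 downbeat m6
bar 8: v0=E2 v1=B2 downbeat P5
bar 9: v0=E2 v1=F2 downbeat m2
bar 10: v0=E3 v1=C4 downbeat m6
bar 11: v0=D3 v1=D4 downbeat P8
  -> R2 @ bar 4 tick 0 v(0, 1): A2/F3 m6 -> B2/B3 P8 similar
  -> R7 @ bar 4 tick 0 v(1,): F3->B3 leap 6st
  -> R1 @ bar 5 tick 0 v(0, 1): B2/B3 P8 -> G2/G3 P8 similar
  -> R1 @ bar 6 tick 0 v(0, 1): G2/G3 P8 -> E2/E3 P8 similar
  -> R4 @ bar 9 tick 0 v(0, 1): E2/F2 m2 untreated
  -> R7 @ bar 9 tick 0 v(1,): B2->F2 leap 6st
  -> R7 @ bar 10 tick 0 v(1,): F2->C4 leap 19st

(4, 0, R2, (0, 1))
(4, 0, R7, (1,))
(5, 0, R1, (0, 1))
(6, 0, R1, (0, 1))
(9, 0, R4, (0, 1))
(9, 0, R7, (1,))
(10, 0, R7, (1,))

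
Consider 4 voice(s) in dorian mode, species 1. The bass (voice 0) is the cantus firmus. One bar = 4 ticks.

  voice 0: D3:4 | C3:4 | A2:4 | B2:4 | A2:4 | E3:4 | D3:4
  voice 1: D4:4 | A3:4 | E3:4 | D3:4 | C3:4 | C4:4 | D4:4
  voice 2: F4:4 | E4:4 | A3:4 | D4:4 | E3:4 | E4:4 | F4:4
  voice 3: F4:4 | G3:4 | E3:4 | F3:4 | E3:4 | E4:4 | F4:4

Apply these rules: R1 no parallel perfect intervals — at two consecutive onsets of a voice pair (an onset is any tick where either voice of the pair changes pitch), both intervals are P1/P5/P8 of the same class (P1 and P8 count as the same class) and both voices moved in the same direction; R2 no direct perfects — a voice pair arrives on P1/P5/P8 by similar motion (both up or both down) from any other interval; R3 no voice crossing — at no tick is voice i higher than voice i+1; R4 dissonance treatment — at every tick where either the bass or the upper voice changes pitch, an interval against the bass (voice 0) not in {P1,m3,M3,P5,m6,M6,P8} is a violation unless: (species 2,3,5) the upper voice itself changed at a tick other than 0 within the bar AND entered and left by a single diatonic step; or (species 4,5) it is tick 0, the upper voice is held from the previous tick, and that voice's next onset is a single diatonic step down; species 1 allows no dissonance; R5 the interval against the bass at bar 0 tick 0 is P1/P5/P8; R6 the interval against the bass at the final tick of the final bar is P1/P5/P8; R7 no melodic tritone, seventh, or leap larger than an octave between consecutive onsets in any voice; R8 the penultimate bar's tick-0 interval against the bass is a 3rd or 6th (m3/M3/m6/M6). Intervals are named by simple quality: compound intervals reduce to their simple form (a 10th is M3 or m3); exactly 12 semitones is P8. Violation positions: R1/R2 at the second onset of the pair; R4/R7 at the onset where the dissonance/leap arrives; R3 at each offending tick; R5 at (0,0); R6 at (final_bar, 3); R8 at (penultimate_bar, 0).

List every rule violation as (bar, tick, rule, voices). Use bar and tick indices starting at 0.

(0, 0, R5, (0, 2))
(0, 0, R5, (0, 3))
(1, 0, R2, (0, 3))
(1, 0, R2, (1, 2))
(1, 0, R3, (2, 3))
(1, 0, R7, (3,))
(1, 1, R3, (2, 3))
(1, 2, R3, (2, 3))
(1, 3, R3, (2, 3))
(2, 0, R1, (0, 3))
(2, 0, R2, (0, 1))
(2, 0, R2, (0, 2))
(2, 0, R2, (1, 3))
(2, 0, R3, (2, 3))
(2, 1, R3, (2, 3))
(2, 2, R3, (2, 3))
(2, 3, R3, (2, 3))
(3, 0, R3, (2, 3))
(3, 0, R4, (0, 3))
(3, 1, R3, (2, 3))
(3, 2, R3, (2, 3))
(3, 3, R3, (2, 3))
(4, 0, R2, (0, 2))
(4, 0, R2, (0, 3))
(4, 0, R2, (2, 3))
(4, 0, R7, (2,))
(5, 0, R1, (2, 3))
(5, 0, R2, (0, 2))
(5, 0, R2, (0, 3))
(5, 0, R8, (0, 2))
(5, 0, R8, (0, 3))
(6, 0, R1, (2, 3))
(6, 3, R6, (0, 2))
(6, 3, R6, (0, 3))

bar 0: v0=D3 v1=D4 v2=F4 v3=F4 downbeat m3
bar 1: v0=C3 v1=A3 v2=E4 v3=G3 downbeat P5
bar 2: v0=A2 v1=E3 v2=A3 v3=E3 downbeat P5
bar 3: v0=B2 v1=D3 v2=D4 v3=F3 downbeat TT
bar 4: v0=A2 v1=C3 v2=E3 v3=E3 downbeat P5
bar 5: v0=E3 v1=C4 v2=E4 v3=E4 downbeat P8
bar 6: v0=D3 v1=D4 v2=F4 v3=F4 downbeat m3
  -> R5 @ bar 0 tick 0 v(0, 2): opens on m3
  -> R5 @ bar 0 tick 0 v(0, 3): opens on m3
  -> R2 @ bar 1 tick 0 v(0, 3): D3/F4 m3 -> C3/G3 P5 similar
  -> R2 @ bar 1 tick 0 v(1, 2): D4/F4 m3 -> A3/E4 P5 similar
  -> R3 @ bar 1 tick 0 v(2, 3): E4 above G3
  -> R7 @ bar 1 tick 0 v(3,): F4->G3 leap 10st
  -> R3 @ bar 1 tick 1 v(2, 3): E4 above G3
  -> R3 @ bar 1 tick 2 v(2, 3): E4 above G3
  -> R3 @ bar 1 tick 3 v(2, 3): E4 above G3
  -> R1 @ bar 2 tick 0 v(0, 3): C3/G3 P5 -> A2/E3 P5 similar
  -> R2 @ bar 2 tick 0 v(0, 1): C3/A3 M6 -> A2/E3 P5 similar
  -> R2 @ bar 2 tick 0 v(0, 2): C3/E4 M3 -> A2/A3 P8 similar
  -> R2 @ bar 2 tick 0 v(1, 3): A3/G3 M2 -> E3/E3 P1 similar
  -> R3 @ bar 2 tick 0 v(2, 3): A3 above E3
  -> R3 @ bar 2 tick 1 v(2, 3): A3 above E3
  -> R3 @ bar 2 tick 2 v(2, 3): A3 above E3
  -> R3 @ bar 2 tick 3 v(2, 3): A3 above E3
  -> R3 @ bar 3 tick 0 v(2, 3): D4 above F3
  -> R4 @ bar 3 tick 0 v(0, 3): B2/F3 TT untreated
  -> R3 @ bar 3 tick 1 v(2, 3): D4 above F3
  -> R3 @ bar 3 tick 2 v(2, 3): D4 above F3
  -> R3 @ bar 3 tick 3 v(2, 3): D4 above F3
  -> R2 @ bar 4 tick 0 v(0, 2): B2/D4 m3 -> A2/E3 P5 similar
  -> R2 @ bar 4 tick 0 v(0, 3): B2/F3 TT -> A2/E3 P5 similar
  -> R2 @ bar 4 tick 0 v(2, 3): D4/F3 M6 -> E3/E3 P1 similar
  -> R7 @ bar 4 tick 0 v(2,): D4->E3 leap 10st
  -> R1 @ bar 5 tick 0 v(2, 3): E3/E3 P1 -> E4/E4 P1 similar
  -> R2 @ bar 5 tick 0 v(0, 2): A2/E3 P5 -> E3/E4 P8 similar
  -> R2 @ bar 5 tick 0 v(0, 3): A2/E3 P5 -> E3/E4 P8 similar
  -> R8 @ bar 5 tick 0 v(0, 2): penult P8 not 3rd/6th
  -> R8 @ bar 5 tick 0 v(0, 3): penult P8 not 3rd/6th
  -> R1 @ bar 6 tick 0 v(2, 3): E4/E4 P1 -> F4/F4 P1 similar
  -> R6 @ bar 6 tick 3 v(0, 2): closes on m3
  -> R6 @ bar 6 tick 3 v(0, 3): closes on m3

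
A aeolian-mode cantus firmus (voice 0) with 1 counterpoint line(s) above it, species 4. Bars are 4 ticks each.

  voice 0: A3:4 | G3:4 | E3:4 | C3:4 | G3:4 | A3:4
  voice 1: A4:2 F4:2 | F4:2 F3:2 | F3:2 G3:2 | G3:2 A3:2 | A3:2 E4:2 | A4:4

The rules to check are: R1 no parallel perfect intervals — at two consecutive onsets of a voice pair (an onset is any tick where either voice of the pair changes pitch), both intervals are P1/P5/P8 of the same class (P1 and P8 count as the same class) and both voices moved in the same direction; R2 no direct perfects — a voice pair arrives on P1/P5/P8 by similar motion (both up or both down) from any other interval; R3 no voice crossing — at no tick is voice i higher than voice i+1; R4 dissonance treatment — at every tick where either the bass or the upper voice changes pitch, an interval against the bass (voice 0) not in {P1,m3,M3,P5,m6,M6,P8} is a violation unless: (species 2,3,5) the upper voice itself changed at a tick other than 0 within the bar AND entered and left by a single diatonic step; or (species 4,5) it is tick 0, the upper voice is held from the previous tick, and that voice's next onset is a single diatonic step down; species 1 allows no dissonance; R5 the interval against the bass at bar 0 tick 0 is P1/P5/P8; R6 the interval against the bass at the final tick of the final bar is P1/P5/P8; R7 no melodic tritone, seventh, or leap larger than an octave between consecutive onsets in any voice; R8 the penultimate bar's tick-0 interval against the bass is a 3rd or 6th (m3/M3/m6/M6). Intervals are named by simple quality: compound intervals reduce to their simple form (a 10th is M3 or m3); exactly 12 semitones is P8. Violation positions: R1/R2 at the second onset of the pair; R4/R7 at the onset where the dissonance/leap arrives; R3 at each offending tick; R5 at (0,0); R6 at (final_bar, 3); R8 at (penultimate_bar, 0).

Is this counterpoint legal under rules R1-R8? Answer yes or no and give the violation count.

bar 0: v0=A3 v1=A4 (P8)
bar 1: v0=G3 v1=F4 (m7)
bar 2: v0=E3 v1=F3 (m2)
bar 3: v0=C3 v1=G3 (P5)
bar 4: v0=G3 v1=A3 (M2)
bar 5: v0=A3 v1=A4 (P8)
  R4 @ bar1.0: G3/F4 m7 untreated
  R3 @ bar1.2: G3 above F3
  R4 @ bar1.2: G3/F3 M2 untreated
  R3 @ bar1.3: G3 above F3
  R4 @ bar2.0: E3/F3 m2 untreated
  R4 @ bar4.0: G3/A3 M2 untreated
  R8 @ bar4.0: penult M2 not 3rd/6th
  R2 @ bar5.0: G3/E4 M6 -> A3/A4 P8 similar

No (8 violations)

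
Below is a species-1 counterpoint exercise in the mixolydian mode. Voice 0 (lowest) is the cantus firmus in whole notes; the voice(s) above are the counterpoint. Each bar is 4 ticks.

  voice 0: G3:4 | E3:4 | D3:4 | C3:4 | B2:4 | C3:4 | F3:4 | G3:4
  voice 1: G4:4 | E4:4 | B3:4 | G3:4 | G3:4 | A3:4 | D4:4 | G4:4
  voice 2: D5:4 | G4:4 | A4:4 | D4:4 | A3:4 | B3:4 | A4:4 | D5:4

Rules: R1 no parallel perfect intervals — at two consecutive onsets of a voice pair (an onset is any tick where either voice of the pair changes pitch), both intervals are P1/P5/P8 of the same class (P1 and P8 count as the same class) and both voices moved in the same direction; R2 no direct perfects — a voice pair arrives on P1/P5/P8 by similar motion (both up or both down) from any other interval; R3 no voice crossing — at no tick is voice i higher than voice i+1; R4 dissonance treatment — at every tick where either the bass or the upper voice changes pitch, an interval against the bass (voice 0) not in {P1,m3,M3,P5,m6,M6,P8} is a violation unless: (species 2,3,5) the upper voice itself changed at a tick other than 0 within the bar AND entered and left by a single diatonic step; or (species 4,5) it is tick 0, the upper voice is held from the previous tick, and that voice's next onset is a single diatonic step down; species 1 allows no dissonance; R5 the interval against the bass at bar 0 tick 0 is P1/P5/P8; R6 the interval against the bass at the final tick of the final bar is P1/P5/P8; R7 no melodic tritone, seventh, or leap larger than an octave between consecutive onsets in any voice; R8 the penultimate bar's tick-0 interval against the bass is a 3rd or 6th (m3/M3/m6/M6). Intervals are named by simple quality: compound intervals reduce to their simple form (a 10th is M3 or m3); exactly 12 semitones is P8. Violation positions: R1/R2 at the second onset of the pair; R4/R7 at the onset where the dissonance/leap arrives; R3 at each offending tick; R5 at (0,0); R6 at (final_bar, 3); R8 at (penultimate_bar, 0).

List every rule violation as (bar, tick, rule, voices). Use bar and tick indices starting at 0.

bar 0: v0=G3 v1=G4 v2=D5 downbeat P5
bar 1: v0=E3 v1=E4 v2=G4 downbeat m3
bar 2: v0=D3 v1=B3 v2=A4 downbeat P5
bar 3: v0=C3 v1=G3 v2=D4 downbeat M2
bar 4: v0=B2 v1=G3 v2=A3 downbeat m7
bar 5: v0=C3 v1=A3 v2=B3 downbeat M7
bar 6: v0=F3 v1=D4 v2=A4 downbeat M3
bar 7: v0=G3 v1=G4 v2=D5 downbeat P5
  -> R1 @ bar 1 tick 0 v(0, 1): G3/G4 P8 -> E3/E4 P8 similar
  -> R2 @ bar 3 tick 0 v(0, 1): D3/B3 M6 -> C3/G3 P5 similar
  -> R2 @ bar 3 tick 0 v(1, 2): B3/A4 m7 -> G3/D4 P5 similar
  -> R4 @ bar 3 tick 0 v(0, 2): C3/D4 M2 untreated
  -> R4 @ bar 4 tick 0 v(0, 2): B2/A3 m7 untreated
  -> R4 @ bar 5 tick 0 v(0, 2): C3/B3 M7 untreated
  -> R2 @ bar 6 tick 0 v(1, 2): A3/B3 M2 -> D4/A4 P5 similar
  -> R7 @ bar 6 tick 0 v(2,): B3->A4 leap 10st
  -> R1 @ bar 7 tick 0 v(1, 2): D4/A4 P5 -> G4/D5 P5 similar
  -> R2 @ bar 7 tick 0 v(0, 1): F3/D4 M6 -> G3/G4 P8 similar
  -> R2 @ bar 7 tick 0 v(0, 2): F3/A4 M3 -> G3/D5 P5 similar

(1, 0, R1, (0, 1))
(3, 0, R2, (0, 1))
(3, 0, R2, (1, 2))
(3, 0, R4, (0, 2))
(4, 0, R4, (0, 2))
(5, 0, R4, (0, 2))
(6, 0, R2, (1, 2))
(6, 0, R7, (2,))
(7, 0, R1, (1, 2))
(7, 0, R2, (0, 1))
(7, 0, R2, (0, 2))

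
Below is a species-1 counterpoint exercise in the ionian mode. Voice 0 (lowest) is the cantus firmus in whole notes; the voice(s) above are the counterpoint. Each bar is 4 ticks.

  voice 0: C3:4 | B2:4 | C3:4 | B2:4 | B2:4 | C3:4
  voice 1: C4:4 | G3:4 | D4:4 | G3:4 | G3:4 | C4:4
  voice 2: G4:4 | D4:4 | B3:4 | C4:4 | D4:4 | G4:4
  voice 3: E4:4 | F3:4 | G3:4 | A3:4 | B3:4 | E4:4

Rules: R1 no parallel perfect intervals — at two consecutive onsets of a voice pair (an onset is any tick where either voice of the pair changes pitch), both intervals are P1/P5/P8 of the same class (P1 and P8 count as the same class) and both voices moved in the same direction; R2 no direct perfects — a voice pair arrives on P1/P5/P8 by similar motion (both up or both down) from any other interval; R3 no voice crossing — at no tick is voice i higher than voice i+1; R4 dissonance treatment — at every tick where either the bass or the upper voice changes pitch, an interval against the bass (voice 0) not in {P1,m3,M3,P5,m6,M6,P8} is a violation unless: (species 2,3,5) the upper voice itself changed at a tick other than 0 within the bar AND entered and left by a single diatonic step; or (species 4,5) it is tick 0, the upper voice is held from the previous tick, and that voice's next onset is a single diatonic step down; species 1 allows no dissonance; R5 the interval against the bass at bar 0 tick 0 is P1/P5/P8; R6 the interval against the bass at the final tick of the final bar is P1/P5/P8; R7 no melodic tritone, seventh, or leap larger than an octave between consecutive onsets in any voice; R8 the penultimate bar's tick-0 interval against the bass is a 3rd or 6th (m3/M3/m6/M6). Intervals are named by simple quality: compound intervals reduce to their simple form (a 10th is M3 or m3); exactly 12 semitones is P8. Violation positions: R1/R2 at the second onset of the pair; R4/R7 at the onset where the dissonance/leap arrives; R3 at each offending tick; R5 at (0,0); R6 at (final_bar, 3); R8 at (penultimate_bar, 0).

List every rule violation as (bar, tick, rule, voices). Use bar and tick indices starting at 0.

bar 0: v0=C3 v1=C4 v2=G4 v3=E4 downbeat M3
bar 1: v0=B2 v1=G3 v2=D4 v3=F3 downbeat TT
bar 2: v0=C3 v1=D4 v2=B3 v3=G3 downbeat P5
bar 3: v0=B2 v1=G3 v2=C4 v3=A3 downbeat m7
bar 4: v0=B2 v1=G3 v2=D4 v3=B3 downbeat P8
bar 5: v0=C3 v1=C4 v2=G4 v3=E4 downbeat M3
  -> R3 @ bar 0 tick 0 v(2, 3): G4 above E4
  -> R5 @ bar 0 tick 0 v(0, 3): opens on M3
  -> R3 @ bar 0 tick 1 v(2, 3): G4 above E4
  -> R3 @ bar 0 tick 2 v(2, 3): G4 above E4
  -> R3 @ bar 0 tick 3 v(2, 3): G4 above E4
  -> R1 @ bar 1 tick 0 v(1, 2): C4/G4 P5 -> G3/D4 P5 similar
  -> R3 @ bar 1 tick 0 v(2, 3): D4 above F3
  -> R4 @ bar 1 tick 0 v(0, 3): B2/F3 TT untreated
  -> R7 @ bar 1 tick 0 v(3,): E4->F3 leap 11st
  -> R3 @ bar 1 tick 1 v(2, 3): D4 above F3
  -> R3 @ bar 1 tick 2 v(2, 3): D4 above F3
  -> R3 @ bar 1 tick 3 v(2, 3): D4 above F3
  -> R2 @ bar 2 tick 0 v(0, 3): B2/F3 TT -> C3/G3 P5 similar
  -> R2 @ bar 2 tick 0 v(1, 3): G3/F3 M2 -> D4/G3 P5 similar
  -> R3 @ bar 2 tick 0 v(1, 2): D4 above B3
  -> R3 @ bar 2 tick 0 v(2, 3): B3 above G3
  -> R4 @ bar 2 tick 0 v(0, 1): C3/D4 M2 untreated
  -> R4 @ bar 2 tick 0 v(0, 2): C3/B3 M7 untreated
  -> R3 @ bar 2 tick 1 v(1, 2): D4 above B3
  -> R3 @ bar 2 tick 1 v(2, 3): B3 above G3
  -> R3 @ bar 2 tick 2 v(1, 2): D4 above B3
  -> R3 @ bar 2 tick 2 v(2, 3): B3 above G3
  -> R3 @ bar 2 tick 3 v(1, 2): D4 above B3
  -> R3 @ bar 2 tick 3 v(2, 3): B3 above G3
  -> R3 @ bar 3 tick 0 v(2, 3): C4 above A3
  -> R4 @ bar 3 tick 0 v(0, 2): B2/C4 m2 untreated
  -> R4 @ bar 3 tick 0 v(0, 3): B2/A3 m7 untreated
  -> R3 @ bar 3 tick 1 v(2, 3): C4 above A3
  -> R3 @ bar 3 tick 2 v(2, 3): C4 above A3
  -> R3 @ bar 3 tick 3 v(2, 3): C4 above A3
  -> R3 @ bar 4 tick 0 v(2, 3): D4 above B3
  -> R8 @ bar 4 tick 0 v(0, 3): penult P8 not 3rd/6th
  -> R3 @ bar 4 tick 1 v(2, 3): D4 above B3
  -> R3 @ bar 4 tick 2 v(2, 3): D4 above B3
  -> R3 @ bar 4 tick 3 v(2, 3): D4 above B3
  -> R1 @ bar 5 tick 0 v(1, 2): G3/D4 P5 -> C4/G4 P5 similar
  -> R2 @ bar 5 tick 0 v(0, 1): B2/G3 m6 -> C3/C4 P8 similar
  -> R2 @ bar 5 tick 0 v(0, 2): B2/D4 m3 -> C3/G4 P5 similar
  -> R3 @ bar 5 tick 0 v(2, 3): G4 above E4
  -> R3 @ bar 5 tick 1 v(2, 3): G4 above E4
  -> R3 @ bar 5 tick 2 v(2, 3): G4 above E4
  -> R3 @ bar 5 tick 3 v(2, 3): G4 above E4
  -> R6 @ bar 5 tick 3 v(0, 3): closes on M3

(0, 0, R3, (2, 3))
(0, 0, R5, (0, 3))
(0, 1, R3, (2, 3))
(0, 2, R3, (2, 3))
(0, 3, R3, (2, 3))
(1, 0, R1, (1, 2))
(1, 0, R3, (2, 3))
(1, 0, R4, (0, 3))
(1, 0, R7, (3,))
(1, 1, R3, (2, 3))
(1, 2, R3, (2, 3))
(1, 3, R3, (2, 3))
(2, 0, R2, (0, 3))
(2, 0, R2, (1, 3))
(2, 0, R3, (1, 2))
(2, 0, R3, (2, 3))
(2, 0, R4, (0, 1))
(2, 0, R4, (0, 2))
(2, 1, R3, (1, 2))
(2, 1, R3, (2, 3))
(2, 2, R3, (1, 2))
(2, 2, R3, (2, 3))
(2, 3, R3, (1, 2))
(2, 3, R3, (2, 3))
(3, 0, R3, (2, 3))
(3, 0, R4, (0, 2))
(3, 0, R4, (0, 3))
(3, 1, R3, (2, 3))
(3, 2, R3, (2, 3))
(3, 3, R3, (2, 3))
(4, 0, R3, (2, 3))
(4, 0, R8, (0, 3))
(4, 1, R3, (2, 3))
(4, 2, R3, (2, 3))
(4, 3, R3, (2, 3))
(5, 0, R1, (1, 2))
(5, 0, R2, (0, 1))
(5, 0, R2, (0, 2))
(5, 0, R3, (2, 3))
(5, 1, R3, (2, 3))
(5, 2, R3, (2, 3))
(5, 3, R3, (2, 3))
(5, 3, R6, (0, 3))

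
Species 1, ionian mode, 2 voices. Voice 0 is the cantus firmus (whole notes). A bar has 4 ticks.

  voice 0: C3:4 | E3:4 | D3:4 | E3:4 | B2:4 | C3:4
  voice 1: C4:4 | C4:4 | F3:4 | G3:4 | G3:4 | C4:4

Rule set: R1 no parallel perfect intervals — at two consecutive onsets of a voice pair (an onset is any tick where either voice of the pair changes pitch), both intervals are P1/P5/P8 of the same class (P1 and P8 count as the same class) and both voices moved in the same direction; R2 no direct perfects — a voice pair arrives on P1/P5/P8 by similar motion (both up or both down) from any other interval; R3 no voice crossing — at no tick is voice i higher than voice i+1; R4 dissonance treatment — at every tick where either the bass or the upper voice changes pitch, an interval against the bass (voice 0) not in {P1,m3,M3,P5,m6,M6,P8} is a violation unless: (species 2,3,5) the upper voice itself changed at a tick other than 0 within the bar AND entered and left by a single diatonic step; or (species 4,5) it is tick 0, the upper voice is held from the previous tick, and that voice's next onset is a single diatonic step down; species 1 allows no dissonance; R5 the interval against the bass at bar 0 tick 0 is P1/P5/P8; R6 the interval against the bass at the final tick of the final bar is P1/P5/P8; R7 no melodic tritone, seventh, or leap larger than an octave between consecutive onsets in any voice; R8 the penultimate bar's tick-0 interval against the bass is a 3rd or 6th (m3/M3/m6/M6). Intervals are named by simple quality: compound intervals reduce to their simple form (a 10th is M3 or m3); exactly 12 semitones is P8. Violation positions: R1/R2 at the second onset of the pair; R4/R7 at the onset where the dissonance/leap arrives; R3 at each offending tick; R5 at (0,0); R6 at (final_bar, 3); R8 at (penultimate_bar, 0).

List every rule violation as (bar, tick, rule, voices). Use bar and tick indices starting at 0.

bar 0: v0=C3 v1=C4 downbeat P8
bar 1: v0=E3 v1=C4 downbeat m6
bar 2: v0=D3 v1=F3 downbeat m3
bar 3: v0=E3 v1=G3 downbeat m3
bar 4: v0=B2 v1=G3 downbeat m6
bar 5: v0=C3 v1=C4 downbeat P8
  -> R2 @ bar 5 tick 0 v(0, 1): B2/G3 m6 -> C3/C4 P8 similar

(5, 0, R2, (0, 1))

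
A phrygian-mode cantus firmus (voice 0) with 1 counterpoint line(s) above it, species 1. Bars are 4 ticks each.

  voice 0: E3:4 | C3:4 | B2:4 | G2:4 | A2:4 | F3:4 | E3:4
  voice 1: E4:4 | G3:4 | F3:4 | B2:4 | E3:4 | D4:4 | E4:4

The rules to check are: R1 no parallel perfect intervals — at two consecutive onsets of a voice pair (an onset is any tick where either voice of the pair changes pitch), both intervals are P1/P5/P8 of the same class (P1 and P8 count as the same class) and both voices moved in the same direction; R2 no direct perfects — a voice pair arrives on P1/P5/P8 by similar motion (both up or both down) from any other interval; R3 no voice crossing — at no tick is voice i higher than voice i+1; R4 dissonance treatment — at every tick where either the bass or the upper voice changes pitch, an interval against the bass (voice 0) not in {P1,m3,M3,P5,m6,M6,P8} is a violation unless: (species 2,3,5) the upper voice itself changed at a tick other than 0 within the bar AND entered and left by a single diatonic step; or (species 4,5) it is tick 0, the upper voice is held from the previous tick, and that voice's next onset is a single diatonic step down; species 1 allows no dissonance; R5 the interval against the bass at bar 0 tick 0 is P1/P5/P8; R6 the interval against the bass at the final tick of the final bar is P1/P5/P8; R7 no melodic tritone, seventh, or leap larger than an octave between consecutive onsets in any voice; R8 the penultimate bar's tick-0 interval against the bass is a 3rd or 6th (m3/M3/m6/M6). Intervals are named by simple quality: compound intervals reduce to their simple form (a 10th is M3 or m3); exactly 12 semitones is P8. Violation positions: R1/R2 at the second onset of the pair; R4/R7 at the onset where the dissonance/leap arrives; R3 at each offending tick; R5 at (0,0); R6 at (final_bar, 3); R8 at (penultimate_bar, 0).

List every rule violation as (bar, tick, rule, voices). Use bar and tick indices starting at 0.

(1, 0, R2, (0, 1))
(2, 0, R4, (0, 1))
(3, 0, R7, (1,))
(4, 0, R2, (0, 1))
(5, 0, R7, (1,))

bar 0: v0=E3 v1=E4 downbeat P8
bar 1: v0=C3 v1=G3 downbeat P5
bar 2: v0=B2 v1=F3 downbeat TT
bar 3: v0=G2 v1=B2 downbeat M3
bar 4: v0=A2 v1=E3 downbeat P5
bar 5: v0=F3 v1=D4 downbeat M6
bar 6: v0=E3 v1=E4 downbeat P8
  -> R2 @ bar 1 tick 0 v(0, 1): E3/E4 P8 -> C3/G3 P5 similar
  -> R4 @ bar 2 tick 0 v(0, 1): B2/F3 TT untreated
  -> R7 @ bar 3 tick 0 v(1,): F3->B2 leap 6st
  -> R2 @ bar 4 tick 0 v(0, 1): G2/B2 M3 -> A2/E3 P5 similar
  -> R7 @ bar 5 tick 0 v(1,): E3->D4 leap 10st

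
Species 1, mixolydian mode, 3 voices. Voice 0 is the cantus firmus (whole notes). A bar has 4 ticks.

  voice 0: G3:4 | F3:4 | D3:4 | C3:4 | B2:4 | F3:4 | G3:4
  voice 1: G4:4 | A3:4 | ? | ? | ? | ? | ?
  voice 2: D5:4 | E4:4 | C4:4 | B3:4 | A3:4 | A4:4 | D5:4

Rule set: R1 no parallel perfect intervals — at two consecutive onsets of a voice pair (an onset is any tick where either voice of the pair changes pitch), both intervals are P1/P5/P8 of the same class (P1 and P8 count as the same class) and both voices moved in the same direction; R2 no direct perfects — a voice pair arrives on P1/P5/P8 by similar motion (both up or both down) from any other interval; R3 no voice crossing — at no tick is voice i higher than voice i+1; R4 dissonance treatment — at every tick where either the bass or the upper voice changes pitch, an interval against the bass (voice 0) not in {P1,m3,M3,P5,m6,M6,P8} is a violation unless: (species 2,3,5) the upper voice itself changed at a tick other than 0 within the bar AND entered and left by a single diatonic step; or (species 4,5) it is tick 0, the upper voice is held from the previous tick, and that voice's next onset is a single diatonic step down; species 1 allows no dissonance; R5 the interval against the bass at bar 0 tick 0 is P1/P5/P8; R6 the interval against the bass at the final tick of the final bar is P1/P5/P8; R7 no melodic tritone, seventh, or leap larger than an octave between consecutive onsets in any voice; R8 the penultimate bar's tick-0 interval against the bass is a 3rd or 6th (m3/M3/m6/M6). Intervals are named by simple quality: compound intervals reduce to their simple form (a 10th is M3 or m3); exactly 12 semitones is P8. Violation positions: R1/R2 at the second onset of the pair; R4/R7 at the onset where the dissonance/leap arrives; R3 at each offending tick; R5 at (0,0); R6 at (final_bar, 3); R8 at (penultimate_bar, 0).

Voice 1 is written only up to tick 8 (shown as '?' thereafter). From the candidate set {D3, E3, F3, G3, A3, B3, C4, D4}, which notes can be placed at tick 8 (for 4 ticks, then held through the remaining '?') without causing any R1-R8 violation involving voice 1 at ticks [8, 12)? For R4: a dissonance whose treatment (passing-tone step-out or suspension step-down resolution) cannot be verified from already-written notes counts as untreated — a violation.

{A3, B3}

D3: violates R2
E3: violates R4
F3: violates R1
G3: violates R4
A3: legal
B3: legal
C4: violates R4
D4: violates R3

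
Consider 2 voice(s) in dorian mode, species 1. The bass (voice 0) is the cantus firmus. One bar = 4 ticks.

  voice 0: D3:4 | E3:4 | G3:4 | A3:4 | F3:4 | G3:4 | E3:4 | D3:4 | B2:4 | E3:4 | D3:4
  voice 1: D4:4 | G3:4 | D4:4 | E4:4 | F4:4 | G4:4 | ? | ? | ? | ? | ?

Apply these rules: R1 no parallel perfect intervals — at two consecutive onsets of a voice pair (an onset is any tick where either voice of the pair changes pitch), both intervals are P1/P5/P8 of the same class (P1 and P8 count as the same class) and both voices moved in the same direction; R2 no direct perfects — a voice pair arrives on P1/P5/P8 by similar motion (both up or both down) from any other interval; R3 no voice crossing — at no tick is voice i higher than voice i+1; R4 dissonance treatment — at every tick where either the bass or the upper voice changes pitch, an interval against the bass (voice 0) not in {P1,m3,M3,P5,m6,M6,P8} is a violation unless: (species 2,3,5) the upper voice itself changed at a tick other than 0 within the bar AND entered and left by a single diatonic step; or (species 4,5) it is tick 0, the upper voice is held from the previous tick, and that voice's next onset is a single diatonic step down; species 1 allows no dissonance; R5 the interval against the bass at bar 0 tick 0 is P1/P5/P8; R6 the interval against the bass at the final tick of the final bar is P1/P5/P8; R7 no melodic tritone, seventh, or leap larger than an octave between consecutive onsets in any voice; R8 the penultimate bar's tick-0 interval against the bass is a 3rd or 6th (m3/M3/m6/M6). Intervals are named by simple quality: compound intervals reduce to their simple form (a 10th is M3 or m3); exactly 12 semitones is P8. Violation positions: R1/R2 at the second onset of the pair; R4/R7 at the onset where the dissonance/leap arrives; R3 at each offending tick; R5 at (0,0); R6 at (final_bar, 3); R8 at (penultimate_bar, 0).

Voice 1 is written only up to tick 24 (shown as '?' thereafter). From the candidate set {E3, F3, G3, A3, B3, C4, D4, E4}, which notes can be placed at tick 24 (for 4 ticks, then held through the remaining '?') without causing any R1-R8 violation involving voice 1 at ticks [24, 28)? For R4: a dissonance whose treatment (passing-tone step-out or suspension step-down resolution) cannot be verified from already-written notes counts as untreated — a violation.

{C4, G3}

E3: violates R1,R7
F3: violates R4,R7
G3: legal
A3: violates R4,R7
B3: violates R2
C4: legal
D4: violates R4
E4: violates R1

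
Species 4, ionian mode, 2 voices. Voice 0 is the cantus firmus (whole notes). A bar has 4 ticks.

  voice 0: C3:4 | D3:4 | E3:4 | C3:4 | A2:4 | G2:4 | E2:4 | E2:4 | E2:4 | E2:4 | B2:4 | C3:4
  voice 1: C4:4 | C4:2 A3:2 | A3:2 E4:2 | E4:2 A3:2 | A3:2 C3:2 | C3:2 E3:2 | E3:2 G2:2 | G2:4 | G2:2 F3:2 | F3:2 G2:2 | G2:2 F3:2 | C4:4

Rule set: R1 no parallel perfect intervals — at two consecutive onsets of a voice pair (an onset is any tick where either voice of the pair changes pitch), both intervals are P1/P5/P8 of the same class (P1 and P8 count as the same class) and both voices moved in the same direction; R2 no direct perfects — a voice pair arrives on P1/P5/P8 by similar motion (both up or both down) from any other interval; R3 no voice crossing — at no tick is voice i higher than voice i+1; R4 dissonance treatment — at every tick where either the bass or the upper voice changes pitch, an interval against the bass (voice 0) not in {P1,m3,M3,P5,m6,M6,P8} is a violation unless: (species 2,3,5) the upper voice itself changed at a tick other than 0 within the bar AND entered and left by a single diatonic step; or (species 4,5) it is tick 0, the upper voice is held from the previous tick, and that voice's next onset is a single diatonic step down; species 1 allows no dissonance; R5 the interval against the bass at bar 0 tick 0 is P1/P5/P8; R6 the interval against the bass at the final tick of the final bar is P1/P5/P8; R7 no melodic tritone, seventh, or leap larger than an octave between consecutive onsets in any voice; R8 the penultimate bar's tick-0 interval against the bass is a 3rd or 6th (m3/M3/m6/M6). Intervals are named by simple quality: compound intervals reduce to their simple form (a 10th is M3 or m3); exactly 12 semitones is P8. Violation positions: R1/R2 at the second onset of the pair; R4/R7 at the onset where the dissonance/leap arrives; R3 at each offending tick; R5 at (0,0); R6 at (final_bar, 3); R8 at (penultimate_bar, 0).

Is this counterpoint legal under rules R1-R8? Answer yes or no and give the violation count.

No (11 violations)

bar 0: v0=C3 v1=C4 (P8)
bar 1: v0=D3 v1=C4 (m7)
bar 2: v0=E3 v1=A3 (P4)
bar 3: v0=C3 v1=E4 (M3)
bar 4: v0=A2 v1=A3 (P8)
bar 5: v0=G2 v1=C3 (P4)
bar 6: v0=E2 v1=E3 (P8)
bar 7: v0=E2 v1=G2 (m3)
bar 8: v0=E2 v1=G2 (m3)
bar 9: v0=E2 v1=F3 (m2)
bar 10: v0=B2 v1=G2 (M3)
bar 11: v0=C3 v1=C4 (P8)
  R4 @ bar1.0: D3/C4 m7 untreated
  R4 @ bar2.0: E3/A3 P4 untreated
  R4 @ bar5.0: G2/C3 P4 untreated
  R4 @ bar8.2: E2/F3 m2 untreated
  R7 @ bar8.2: G2->F3 leap 10st
  R7 @ bar9.2: F3->G2 leap 10st
  R3 @ bar10.0: B2 above G2
  R3 @ bar10.1: B2 above G2
  R4 @ bar10.2: B2/F3 TT untreated
  R7 @ bar10.2: G2->F3 leap 10st
  R2 @ bar11.0: B2/F3 TT -> C3/C4 P8 similar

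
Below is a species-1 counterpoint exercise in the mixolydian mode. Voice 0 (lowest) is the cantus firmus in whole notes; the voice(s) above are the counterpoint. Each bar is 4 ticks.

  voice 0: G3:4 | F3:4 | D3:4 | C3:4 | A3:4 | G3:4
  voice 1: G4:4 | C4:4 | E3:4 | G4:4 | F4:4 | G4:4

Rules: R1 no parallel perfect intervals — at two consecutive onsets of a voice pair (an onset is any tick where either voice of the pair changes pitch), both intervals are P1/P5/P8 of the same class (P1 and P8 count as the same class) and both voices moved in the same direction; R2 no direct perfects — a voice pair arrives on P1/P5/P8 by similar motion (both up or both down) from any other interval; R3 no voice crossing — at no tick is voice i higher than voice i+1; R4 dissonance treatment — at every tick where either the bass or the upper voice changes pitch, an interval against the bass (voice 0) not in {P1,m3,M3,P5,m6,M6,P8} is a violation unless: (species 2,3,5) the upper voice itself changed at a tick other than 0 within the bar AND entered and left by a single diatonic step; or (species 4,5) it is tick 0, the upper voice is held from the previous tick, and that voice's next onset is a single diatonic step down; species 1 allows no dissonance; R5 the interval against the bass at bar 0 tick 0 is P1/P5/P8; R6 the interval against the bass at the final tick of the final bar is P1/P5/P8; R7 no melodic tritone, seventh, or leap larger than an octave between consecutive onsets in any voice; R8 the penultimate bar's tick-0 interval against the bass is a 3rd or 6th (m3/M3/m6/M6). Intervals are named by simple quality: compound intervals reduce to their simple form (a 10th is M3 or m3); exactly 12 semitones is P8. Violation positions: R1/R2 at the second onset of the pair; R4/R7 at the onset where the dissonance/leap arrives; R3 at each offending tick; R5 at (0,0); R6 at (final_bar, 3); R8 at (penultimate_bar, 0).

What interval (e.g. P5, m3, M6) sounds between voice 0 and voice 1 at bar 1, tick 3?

P5

voice 0=F3 voice 1=C4 -> P5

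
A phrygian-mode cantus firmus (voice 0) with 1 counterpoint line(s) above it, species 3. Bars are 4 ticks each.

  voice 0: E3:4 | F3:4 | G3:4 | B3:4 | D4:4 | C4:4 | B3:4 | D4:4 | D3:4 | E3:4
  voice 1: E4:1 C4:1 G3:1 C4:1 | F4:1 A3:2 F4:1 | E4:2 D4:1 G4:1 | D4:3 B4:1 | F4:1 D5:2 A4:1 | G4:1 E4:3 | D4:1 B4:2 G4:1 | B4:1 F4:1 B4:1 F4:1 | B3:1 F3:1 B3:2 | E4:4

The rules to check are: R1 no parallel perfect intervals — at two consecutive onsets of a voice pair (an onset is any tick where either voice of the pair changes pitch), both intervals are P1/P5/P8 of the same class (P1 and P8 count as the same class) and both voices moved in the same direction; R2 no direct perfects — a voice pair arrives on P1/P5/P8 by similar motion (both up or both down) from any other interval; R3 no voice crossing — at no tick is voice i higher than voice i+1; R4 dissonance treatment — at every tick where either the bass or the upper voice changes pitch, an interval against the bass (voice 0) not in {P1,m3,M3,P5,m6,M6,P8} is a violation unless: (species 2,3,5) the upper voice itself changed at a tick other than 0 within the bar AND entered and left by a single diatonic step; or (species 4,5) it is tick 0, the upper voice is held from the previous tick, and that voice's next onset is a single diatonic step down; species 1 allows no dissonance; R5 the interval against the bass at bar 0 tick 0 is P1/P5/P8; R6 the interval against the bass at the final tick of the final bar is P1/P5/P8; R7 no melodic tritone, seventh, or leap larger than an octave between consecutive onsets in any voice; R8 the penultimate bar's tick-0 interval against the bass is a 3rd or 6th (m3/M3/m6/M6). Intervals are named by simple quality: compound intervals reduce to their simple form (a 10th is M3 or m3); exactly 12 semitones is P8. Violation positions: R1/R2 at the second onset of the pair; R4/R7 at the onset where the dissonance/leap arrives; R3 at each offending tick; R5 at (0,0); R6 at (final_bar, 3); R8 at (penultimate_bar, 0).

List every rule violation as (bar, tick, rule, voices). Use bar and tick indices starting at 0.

bar 0: v0=E3 v1=E4 downbeat P8
bar 1: v0=F3 v1=F4 downbeat P8
bar 2: v0=G3 v1=E4 downbeat M6
bar 3: v0=B3 v1=D4 downbeat m3
bar 4: v0=D4 v1=F4 downbeat m3
bar 5: v0=C4 v1=G4 downbeat P5
bar 6: v0=B3 v1=D4 downbeat m3
bar 7: v0=D4 v1=B4 downbeat M6
bar 8: v0=D3 v1=B3 downbeat M6
bar 9: v0=E3 v1=E4 downbeat P8
  -> R2 @ bar 1 tick 0 v(0, 1): E3/C4 m6 -> F3/F4 P8 similar
  -> R7 @ bar 4 tick 0 v(1,): B4->F4 leap 6st
  -> R1 @ bar 5 tick 0 v(0, 1): D4/A4 P5 -> C4/G4 P5 similar
  -> R7 @ bar 7 tick 1 v(1,): B4->F4 leap 6st
  -> R7 @ bar 7 tick 2 v(1,): F4->B4 leap 6st
  -> R7 @ bar 7 tick 3 v(1,): B4->F4 leap 6st
  -> R7 @ bar 8 tick 0 v(1,): F4->B3 leap 6st
  -> R7 @ bar 8 tick 1 v(1,): B3->F3 leap 6st
  -> R7 @ bar 8 tick 2 v(1,): F3->B3 leap 6st
  -> R2 @ bar 9 tick 0 v(0, 1): D3/B3 M6 -> E3/E4 P8 similar

(1, 0, R2, (0, 1))
(4, 0, R7, (1,))
(5, 0, R1, (0, 1))
(7, 1, R7, (1,))
(7, 2, R7, (1,))
(7, 3, R7, (1,))
(8, 0, R7, (1,))
(8, 1, R7, (1,))
(8, 2, R7, (1,))
(9, 0, R2, (0, 1))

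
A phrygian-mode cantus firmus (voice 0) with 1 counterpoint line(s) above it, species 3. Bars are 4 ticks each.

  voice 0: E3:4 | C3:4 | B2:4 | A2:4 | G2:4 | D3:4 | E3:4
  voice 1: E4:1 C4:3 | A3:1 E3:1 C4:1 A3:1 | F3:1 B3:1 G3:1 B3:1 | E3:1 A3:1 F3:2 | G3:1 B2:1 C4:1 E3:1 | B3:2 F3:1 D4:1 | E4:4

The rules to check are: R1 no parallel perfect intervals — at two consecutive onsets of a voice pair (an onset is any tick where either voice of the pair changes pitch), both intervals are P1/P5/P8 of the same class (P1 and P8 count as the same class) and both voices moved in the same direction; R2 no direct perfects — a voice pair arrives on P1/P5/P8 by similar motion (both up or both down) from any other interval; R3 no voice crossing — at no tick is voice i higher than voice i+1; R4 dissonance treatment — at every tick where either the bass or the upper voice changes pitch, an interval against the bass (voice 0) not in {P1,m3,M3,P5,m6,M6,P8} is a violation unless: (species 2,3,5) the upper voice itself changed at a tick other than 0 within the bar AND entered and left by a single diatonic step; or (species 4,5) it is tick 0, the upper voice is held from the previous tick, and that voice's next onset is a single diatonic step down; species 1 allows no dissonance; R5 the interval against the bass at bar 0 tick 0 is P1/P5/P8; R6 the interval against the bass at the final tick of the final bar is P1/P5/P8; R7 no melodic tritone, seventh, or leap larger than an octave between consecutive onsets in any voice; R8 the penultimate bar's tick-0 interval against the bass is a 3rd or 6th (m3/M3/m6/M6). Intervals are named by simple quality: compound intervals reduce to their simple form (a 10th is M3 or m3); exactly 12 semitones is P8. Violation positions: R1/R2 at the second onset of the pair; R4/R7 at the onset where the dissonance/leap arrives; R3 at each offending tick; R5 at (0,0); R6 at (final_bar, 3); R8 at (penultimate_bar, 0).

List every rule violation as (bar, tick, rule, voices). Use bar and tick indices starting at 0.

bar 0: v0=E3 v1=E4 downbeat P8
bar 1: v0=C3 v1=A3 downbeat M6
bar 2: v0=B2 v1=F3 downbeat TT
bar 3: v0=A2 v1=E3 downbeat P5
bar 4: v0=G2 v1=G3 downbeat P8
bar 5: v0=D3 v1=B3 downbeat M6
bar 6: v0=E3 v1=E4 downbeat P8
  -> R4 @ bar 2 tick 0 v(0, 1): B2/F3 TT untreated
  -> R7 @ bar 2 tick 1 v(1,): F3->B3 leap 6st
  -> R2 @ bar 3 tick 0 v(0, 1): B2/B3 P8 -> A2/E3 P5 similar
  -> R4 @ bar 4 tick 2 v(0, 1): G2/C4 P4 untreated
  -> R7 @ bar 4 tick 2 v(1,): B2->C4 leap 13st
  -> R7 @ bar 5 tick 2 v(1,): B3->F3 leap 6st
  -> R1 @ bar 6 tick 0 v(0, 1): D3/D4 P8 -> E3/E4 P8 similar

(2, 0, R4, (0, 1))
(2, 1, R7, (1,))
(3, 0, R2, (0, 1))
(4, 2, R4, (0, 1))
(4, 2, R7, (1,))
(5, 2, R7, (1,))
(6, 0, R1, (0, 1))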